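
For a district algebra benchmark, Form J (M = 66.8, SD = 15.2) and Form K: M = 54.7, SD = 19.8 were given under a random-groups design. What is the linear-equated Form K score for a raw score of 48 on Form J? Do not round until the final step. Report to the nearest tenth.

Linear equating: y = (SD_Y/SD_X)(x − M_X) + M_Y
y = (19.8/15.2)(48 − 66.8) + 54.7
y = 1.302632 × -18.8 + 54.7 = -24.4895 + 54.7 = 30.2

30.2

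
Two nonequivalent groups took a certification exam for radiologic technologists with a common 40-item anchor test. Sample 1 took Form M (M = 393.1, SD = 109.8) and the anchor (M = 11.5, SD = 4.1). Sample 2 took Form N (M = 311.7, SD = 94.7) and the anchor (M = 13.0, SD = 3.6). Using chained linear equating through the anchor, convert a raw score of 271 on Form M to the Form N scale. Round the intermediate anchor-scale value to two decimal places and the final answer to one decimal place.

Form M → anchor (Sample 1): v = (4.1/109.8)(271 − 393.1) + 11.5 = 6.94
anchor → Form N (Sample 2): y = (94.7/3.6)(6.94 − 13.0) + 311.7 = 152.3

152.3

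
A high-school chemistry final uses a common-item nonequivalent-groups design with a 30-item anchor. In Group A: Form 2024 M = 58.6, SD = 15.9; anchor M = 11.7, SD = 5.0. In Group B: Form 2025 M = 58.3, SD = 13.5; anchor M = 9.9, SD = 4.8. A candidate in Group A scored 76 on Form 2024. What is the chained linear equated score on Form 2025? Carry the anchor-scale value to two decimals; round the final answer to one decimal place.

78.7

Form 2024 → anchor (Group A): v = (5.0/15.9)(76 − 58.6) + 11.7 = 17.17
anchor → Form 2025 (Group B): y = (13.5/4.8)(17.17 − 9.9) + 58.3 = 78.7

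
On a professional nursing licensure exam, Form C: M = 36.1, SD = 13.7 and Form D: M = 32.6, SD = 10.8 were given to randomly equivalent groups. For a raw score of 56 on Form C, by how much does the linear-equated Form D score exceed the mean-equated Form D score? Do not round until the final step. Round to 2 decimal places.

Mean-equated: 56 + (32.6 − 36.1) = 52.50
Linear-equated: (10.8/13.7)(56 − 36.1) + 32.6 = 48.288
Difference = 48.288 − 52.50 = -4.21

-4.21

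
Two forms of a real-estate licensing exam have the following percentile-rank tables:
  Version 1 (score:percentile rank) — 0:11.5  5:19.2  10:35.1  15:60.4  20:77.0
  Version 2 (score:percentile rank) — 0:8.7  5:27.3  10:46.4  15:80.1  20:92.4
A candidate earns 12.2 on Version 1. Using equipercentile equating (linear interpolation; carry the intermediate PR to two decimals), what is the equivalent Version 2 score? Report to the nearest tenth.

PR of 12.2 on Version 1: 35.1 + (12.2 − 10)/(15 − 10) × (60.4 − 35.1) = 46.23
On Version 2, PR 46.23 falls between score 5 (PR 27.3) and 10 (PR 46.4).
Interpolate: 5 + (46.23 − 27.3)/(46.4 − 27.3) × (10 − 5) = 10.0

10.0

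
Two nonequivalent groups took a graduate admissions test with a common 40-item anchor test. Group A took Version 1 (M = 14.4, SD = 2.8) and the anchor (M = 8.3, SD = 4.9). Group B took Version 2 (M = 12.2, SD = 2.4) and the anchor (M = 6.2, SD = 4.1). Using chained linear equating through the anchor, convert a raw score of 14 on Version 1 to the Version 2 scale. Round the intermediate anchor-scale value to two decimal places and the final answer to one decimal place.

13.0

Version 1 → anchor (Group A): v = (4.9/2.8)(14 − 14.4) + 8.3 = 7.60
anchor → Version 2 (Group B): y = (2.4/4.1)(7.60 − 6.2) + 12.2 = 13.0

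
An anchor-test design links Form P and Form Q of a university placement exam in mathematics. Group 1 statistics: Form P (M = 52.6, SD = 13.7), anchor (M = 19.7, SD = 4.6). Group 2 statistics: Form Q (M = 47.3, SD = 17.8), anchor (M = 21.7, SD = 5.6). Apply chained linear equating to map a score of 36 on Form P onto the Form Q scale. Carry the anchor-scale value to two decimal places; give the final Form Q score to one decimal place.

23.2

Form P → anchor (Group 1): v = (4.6/13.7)(36 − 52.6) + 19.7 = 14.13
anchor → Form Q (Group 2): y = (17.8/5.6)(14.13 − 21.7) + 47.3 = 23.2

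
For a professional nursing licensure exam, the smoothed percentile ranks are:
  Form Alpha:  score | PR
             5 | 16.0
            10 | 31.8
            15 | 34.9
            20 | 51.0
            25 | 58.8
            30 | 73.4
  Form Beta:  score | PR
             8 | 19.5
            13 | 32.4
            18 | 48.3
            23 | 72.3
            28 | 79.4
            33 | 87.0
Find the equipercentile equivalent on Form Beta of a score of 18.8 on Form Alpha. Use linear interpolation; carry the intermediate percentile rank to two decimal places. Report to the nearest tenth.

17.6

PR of 18.8 on Form Alpha: 34.9 + (18.8 − 15)/(20 − 15) × (51.0 − 34.9) = 47.14
On Form Beta, PR 47.14 falls between score 13 (PR 32.4) and 18 (PR 48.3).
Interpolate: 13 + (47.14 − 32.4)/(48.3 − 32.4) × (18 − 13) = 17.6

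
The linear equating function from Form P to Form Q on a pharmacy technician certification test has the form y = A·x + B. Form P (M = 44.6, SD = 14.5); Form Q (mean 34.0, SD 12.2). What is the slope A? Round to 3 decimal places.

0.841

A = SD_Y / SD_X = 12.2 / 14.5 = 0.841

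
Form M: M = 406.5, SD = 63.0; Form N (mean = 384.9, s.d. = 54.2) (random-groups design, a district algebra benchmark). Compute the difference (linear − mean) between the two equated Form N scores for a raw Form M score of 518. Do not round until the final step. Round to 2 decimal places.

-15.57

Mean-equated: 518 + (384.9 − 406.5) = 496.40
Linear-equated: (54.2/63.0)(518 − 406.5) + 384.9 = 480.825
Difference = 480.825 − 496.40 = -15.57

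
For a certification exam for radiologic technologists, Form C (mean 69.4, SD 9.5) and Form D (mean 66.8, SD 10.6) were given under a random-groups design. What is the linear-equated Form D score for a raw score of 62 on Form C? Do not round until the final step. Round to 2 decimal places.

Linear equating: y = (SD_Y/SD_X)(x − M_X) + M_Y
y = (10.6/9.5)(62 − 69.4) + 66.8
y = 1.115789 × -7.4 + 66.8 = -8.2568 + 66.8 = 58.54

58.54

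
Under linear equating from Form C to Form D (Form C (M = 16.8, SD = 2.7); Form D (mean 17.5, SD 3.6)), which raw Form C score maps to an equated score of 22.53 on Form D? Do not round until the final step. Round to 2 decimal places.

20.57

Invert y = (SD_Y/SD_X)(x − M_X) + M_Y:
x = (SD_X/SD_Y)(y − M_Y) + M_X = (2.7/3.6)(22.53 − 17.5) + 16.8
x = 0.750000 × 5.030 + 16.8 = 20.57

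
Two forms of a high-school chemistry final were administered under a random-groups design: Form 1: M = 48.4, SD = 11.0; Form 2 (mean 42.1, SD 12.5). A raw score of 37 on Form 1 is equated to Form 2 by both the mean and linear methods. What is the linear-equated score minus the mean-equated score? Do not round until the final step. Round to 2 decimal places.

Mean-equated: 37 + (42.1 − 48.4) = 30.70
Linear-equated: (12.5/11.0)(37 − 48.4) + 42.1 = 29.145
Difference = 29.145 − 30.70 = -1.55

-1.55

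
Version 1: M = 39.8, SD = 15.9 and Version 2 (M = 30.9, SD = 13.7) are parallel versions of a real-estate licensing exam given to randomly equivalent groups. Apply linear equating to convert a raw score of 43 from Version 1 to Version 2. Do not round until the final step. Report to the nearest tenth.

Linear equating: y = (SD_Y/SD_X)(x − M_X) + M_Y
y = (13.7/15.9)(43 − 39.8) + 30.9
y = 0.861635 × 3.2 + 30.9 = 2.7572 + 30.9 = 33.7

33.7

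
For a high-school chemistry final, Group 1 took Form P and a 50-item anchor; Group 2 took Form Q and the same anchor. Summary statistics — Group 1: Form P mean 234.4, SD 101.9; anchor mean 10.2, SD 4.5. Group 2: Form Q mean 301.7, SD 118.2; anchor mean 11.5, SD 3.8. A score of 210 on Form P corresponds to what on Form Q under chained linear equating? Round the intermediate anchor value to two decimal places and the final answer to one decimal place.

Form P → anchor (Group 1): v = (4.5/101.9)(210 − 234.4) + 10.2 = 9.12
anchor → Form Q (Group 2): y = (118.2/3.8)(9.12 − 11.5) + 301.7 = 227.7

227.7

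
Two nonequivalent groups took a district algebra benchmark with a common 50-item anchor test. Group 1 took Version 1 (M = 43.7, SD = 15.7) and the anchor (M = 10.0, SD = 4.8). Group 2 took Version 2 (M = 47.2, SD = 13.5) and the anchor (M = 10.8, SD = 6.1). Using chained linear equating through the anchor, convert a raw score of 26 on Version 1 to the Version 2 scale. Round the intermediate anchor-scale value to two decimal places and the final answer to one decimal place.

33.5

Version 1 → anchor (Group 1): v = (4.8/15.7)(26 − 43.7) + 10.0 = 4.59
anchor → Version 2 (Group 2): y = (13.5/6.1)(4.59 − 10.8) + 47.2 = 33.5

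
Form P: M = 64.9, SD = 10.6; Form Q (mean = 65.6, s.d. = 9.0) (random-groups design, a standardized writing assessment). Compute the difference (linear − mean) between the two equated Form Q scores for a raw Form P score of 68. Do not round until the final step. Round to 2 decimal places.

-0.47

Mean-equated: 68 + (65.6 − 64.9) = 68.70
Linear-equated: (9.0/10.6)(68 − 64.9) + 65.6 = 68.232
Difference = 68.232 − 68.70 = -0.47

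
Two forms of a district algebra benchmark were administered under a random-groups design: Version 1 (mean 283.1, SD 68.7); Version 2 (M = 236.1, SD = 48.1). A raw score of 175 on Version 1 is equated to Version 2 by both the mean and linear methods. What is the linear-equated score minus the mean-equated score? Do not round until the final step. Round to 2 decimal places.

Mean-equated: 175 + (236.1 − 283.1) = 128.00
Linear-equated: (48.1/68.7)(175 − 283.1) + 236.1 = 160.414
Difference = 160.414 − 128.00 = 32.41

32.41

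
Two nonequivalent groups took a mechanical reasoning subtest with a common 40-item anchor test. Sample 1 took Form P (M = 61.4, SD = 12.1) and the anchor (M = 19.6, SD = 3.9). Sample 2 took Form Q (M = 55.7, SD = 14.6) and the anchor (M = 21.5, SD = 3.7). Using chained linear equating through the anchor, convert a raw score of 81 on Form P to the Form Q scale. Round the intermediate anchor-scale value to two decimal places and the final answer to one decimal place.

73.1

Form P → anchor (Sample 1): v = (3.9/12.1)(81 − 61.4) + 19.6 = 25.92
anchor → Form Q (Sample 2): y = (14.6/3.7)(25.92 − 21.5) + 55.7 = 73.1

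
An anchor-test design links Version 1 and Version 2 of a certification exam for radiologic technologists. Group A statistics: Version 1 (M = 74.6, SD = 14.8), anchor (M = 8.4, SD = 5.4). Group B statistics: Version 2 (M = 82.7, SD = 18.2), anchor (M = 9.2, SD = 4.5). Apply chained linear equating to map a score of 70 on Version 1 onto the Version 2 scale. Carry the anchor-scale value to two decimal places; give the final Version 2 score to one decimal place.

Version 1 → anchor (Group A): v = (5.4/14.8)(70 − 74.6) + 8.4 = 6.72
anchor → Version 2 (Group B): y = (18.2/4.5)(6.72 − 9.2) + 82.7 = 72.7

72.7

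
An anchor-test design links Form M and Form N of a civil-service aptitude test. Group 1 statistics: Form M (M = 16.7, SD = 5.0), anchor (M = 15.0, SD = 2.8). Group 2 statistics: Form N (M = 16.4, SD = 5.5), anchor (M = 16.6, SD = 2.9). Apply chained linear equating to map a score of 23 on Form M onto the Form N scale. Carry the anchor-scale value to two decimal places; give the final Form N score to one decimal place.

Form M → anchor (Group 1): v = (2.8/5.0)(23 − 16.7) + 15.0 = 18.53
anchor → Form N (Group 2): y = (5.5/2.9)(18.53 − 16.6) + 16.4 = 20.1

20.1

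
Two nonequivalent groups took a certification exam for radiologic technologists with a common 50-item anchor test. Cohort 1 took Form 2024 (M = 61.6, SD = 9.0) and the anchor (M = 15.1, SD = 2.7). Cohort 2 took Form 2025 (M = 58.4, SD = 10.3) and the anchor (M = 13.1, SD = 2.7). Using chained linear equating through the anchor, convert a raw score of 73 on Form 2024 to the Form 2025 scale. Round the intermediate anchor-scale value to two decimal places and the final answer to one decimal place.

Form 2024 → anchor (Cohort 1): v = (2.7/9.0)(73 − 61.6) + 15.1 = 18.52
anchor → Form 2025 (Cohort 2): y = (10.3/2.7)(18.52 − 13.1) + 58.4 = 79.1

79.1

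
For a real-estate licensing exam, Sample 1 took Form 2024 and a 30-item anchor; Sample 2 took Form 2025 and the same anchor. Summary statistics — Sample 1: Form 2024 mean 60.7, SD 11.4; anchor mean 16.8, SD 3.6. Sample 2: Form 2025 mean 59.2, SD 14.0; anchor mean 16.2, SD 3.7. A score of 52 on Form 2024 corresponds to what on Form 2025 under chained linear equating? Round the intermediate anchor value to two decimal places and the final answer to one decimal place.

51.1

Form 2024 → anchor (Sample 1): v = (3.6/11.4)(52 − 60.7) + 16.8 = 14.05
anchor → Form 2025 (Sample 2): y = (14.0/3.7)(14.05 − 16.2) + 59.2 = 51.1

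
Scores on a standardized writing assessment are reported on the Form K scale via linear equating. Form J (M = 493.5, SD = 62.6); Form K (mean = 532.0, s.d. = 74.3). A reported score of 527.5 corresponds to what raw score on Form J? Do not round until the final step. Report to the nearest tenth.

489.7

Invert y = (SD_Y/SD_X)(x − M_X) + M_Y:
x = (SD_X/SD_Y)(y − M_Y) + M_X = (62.6/74.3)(527.5 − 532.0) + 493.5
x = 0.842530 × -4.500 + 493.5 = 489.7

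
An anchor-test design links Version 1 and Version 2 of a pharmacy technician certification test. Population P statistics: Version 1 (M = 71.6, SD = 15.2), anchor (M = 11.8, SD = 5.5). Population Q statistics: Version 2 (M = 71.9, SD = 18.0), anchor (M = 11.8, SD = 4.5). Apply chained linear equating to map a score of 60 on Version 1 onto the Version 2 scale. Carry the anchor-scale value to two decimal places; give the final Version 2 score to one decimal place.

55.1

Version 1 → anchor (Population P): v = (5.5/15.2)(60 − 71.6) + 11.8 = 7.60
anchor → Version 2 (Population Q): y = (18.0/4.5)(7.60 − 11.8) + 71.9 = 55.1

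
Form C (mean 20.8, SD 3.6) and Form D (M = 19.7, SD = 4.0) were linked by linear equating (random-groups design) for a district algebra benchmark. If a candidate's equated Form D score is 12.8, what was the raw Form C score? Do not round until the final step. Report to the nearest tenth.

14.6

Invert y = (SD_Y/SD_X)(x − M_X) + M_Y:
x = (SD_X/SD_Y)(y − M_Y) + M_X = (3.6/4.0)(12.8 − 19.7) + 20.8
x = 0.900000 × -6.900 + 20.8 = 14.6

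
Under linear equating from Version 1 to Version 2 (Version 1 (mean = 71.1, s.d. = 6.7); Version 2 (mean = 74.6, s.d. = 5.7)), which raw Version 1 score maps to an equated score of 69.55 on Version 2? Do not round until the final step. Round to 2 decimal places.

Invert y = (SD_Y/SD_X)(x − M_X) + M_Y:
x = (SD_X/SD_Y)(y − M_Y) + M_X = (6.7/5.7)(69.55 − 74.6) + 71.1
x = 1.175439 × -5.050 + 71.1 = 65.16

65.16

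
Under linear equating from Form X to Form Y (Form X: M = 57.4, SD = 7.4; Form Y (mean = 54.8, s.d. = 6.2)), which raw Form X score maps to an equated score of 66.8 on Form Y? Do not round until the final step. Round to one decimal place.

Invert y = (SD_Y/SD_X)(x − M_X) + M_Y:
x = (SD_X/SD_Y)(y − M_Y) + M_X = (7.4/6.2)(66.8 − 54.8) + 57.4
x = 1.193548 × 12.000 + 57.4 = 71.7

71.7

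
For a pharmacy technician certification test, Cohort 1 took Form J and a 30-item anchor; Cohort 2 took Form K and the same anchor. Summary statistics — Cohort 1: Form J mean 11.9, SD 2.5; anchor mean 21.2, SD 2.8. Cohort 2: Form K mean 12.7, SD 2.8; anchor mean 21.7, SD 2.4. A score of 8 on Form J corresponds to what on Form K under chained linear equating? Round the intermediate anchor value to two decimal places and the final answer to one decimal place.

Form J → anchor (Cohort 1): v = (2.8/2.5)(8 − 11.9) + 21.2 = 16.83
anchor → Form K (Cohort 2): y = (2.8/2.4)(16.83 − 21.7) + 12.7 = 7.0

7.0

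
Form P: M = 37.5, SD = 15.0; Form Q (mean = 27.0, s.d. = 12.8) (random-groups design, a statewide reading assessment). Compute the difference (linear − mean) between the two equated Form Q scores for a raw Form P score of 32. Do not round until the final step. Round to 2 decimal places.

Mean-equated: 32 + (27.0 − 37.5) = 21.50
Linear-equated: (12.8/15.0)(32 − 37.5) + 27.0 = 22.307
Difference = 22.307 − 21.50 = 0.81

0.81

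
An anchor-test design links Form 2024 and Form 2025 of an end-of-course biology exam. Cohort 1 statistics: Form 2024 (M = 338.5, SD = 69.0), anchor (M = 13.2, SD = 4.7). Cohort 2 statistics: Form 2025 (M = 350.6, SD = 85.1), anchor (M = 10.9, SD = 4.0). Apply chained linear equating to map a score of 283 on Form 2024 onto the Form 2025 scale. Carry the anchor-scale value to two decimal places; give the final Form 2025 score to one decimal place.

319.1

Form 2024 → anchor (Cohort 1): v = (4.7/69.0)(283 − 338.5) + 13.2 = 9.42
anchor → Form 2025 (Cohort 2): y = (85.1/4.0)(9.42 − 10.9) + 350.6 = 319.1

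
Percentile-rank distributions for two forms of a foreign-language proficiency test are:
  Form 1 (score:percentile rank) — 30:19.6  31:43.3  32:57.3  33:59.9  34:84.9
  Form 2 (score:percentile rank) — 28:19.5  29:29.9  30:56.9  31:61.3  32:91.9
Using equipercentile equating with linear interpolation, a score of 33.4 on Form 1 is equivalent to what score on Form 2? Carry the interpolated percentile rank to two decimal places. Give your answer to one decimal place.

31.3

PR of 33.4 on Form 1: 59.9 + (33.4 − 33)/(34 − 33) × (84.9 − 59.9) = 69.90
On Form 2, PR 69.90 falls between score 31 (PR 61.3) and 32 (PR 91.9).
Interpolate: 31 + (69.90 − 61.3)/(91.9 − 61.3) × (32 − 31) = 31.3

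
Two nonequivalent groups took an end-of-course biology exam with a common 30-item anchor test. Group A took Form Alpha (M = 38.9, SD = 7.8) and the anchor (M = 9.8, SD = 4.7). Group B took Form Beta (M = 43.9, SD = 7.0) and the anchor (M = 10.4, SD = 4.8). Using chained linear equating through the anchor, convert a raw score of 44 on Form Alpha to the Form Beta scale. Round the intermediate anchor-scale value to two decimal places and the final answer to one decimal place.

47.5

Form Alpha → anchor (Group A): v = (4.7/7.8)(44 − 38.9) + 9.8 = 12.87
anchor → Form Beta (Group B): y = (7.0/4.8)(12.87 − 10.4) + 43.9 = 47.5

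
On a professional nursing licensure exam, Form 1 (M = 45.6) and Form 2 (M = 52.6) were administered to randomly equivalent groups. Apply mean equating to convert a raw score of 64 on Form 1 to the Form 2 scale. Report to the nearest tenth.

Mean equating: y = x + (M_Y − M_X) = 64 + (52.6 − 45.6) = 71.0

71.0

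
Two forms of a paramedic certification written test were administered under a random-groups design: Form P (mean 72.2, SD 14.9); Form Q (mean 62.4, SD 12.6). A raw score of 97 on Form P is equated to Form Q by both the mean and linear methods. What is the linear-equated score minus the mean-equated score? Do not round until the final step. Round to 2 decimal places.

Mean-equated: 97 + (62.4 − 72.2) = 87.20
Linear-equated: (12.6/14.9)(97 − 72.2) + 62.4 = 83.372
Difference = 83.372 − 87.20 = -3.83

-3.83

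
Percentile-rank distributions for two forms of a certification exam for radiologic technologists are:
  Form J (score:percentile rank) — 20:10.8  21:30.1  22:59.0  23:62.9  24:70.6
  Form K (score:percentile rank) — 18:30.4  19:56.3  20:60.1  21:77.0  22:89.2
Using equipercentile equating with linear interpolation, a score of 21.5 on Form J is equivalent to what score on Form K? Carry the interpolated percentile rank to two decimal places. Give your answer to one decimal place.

18.5

PR of 21.5 on Form J: 30.1 + (21.5 − 21)/(22 − 21) × (59.0 − 30.1) = 44.55
On Form K, PR 44.55 falls between score 18 (PR 30.4) and 19 (PR 56.3).
Interpolate: 18 + (44.55 − 30.4)/(56.3 − 30.4) × (19 − 18) = 18.5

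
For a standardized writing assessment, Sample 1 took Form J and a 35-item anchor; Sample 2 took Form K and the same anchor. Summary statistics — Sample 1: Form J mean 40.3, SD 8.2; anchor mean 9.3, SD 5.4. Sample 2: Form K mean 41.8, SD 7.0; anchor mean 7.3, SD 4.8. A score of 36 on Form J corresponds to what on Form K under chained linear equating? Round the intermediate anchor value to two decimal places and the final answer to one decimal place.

40.6

Form J → anchor (Sample 1): v = (5.4/8.2)(36 − 40.3) + 9.3 = 6.47
anchor → Form K (Sample 2): y = (7.0/4.8)(6.47 − 7.3) + 41.8 = 40.6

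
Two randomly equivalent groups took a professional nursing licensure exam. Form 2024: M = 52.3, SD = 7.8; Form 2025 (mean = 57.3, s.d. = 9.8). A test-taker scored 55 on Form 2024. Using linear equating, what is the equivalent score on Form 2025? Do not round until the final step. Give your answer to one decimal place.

60.7

Linear equating: y = (SD_Y/SD_X)(x − M_X) + M_Y
y = (9.8/7.8)(55 − 52.3) + 57.3
y = 1.256410 × 2.7 + 57.3 = 3.3923 + 57.3 = 60.7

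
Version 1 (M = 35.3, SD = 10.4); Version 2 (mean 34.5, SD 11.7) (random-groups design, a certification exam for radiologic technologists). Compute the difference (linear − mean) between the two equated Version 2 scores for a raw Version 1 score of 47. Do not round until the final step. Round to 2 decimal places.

1.46

Mean-equated: 47 + (34.5 − 35.3) = 46.20
Linear-equated: (11.7/10.4)(47 − 35.3) + 34.5 = 47.663
Difference = 47.663 − 46.20 = 1.46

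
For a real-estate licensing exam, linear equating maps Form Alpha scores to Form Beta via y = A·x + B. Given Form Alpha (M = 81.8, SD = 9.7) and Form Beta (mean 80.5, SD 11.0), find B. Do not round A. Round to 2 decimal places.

-12.26

A = SD_Y / SD_X = 11.0 / 9.7 = 1.134021
B = M_Y − A·M_X = 80.5 − 1.134021 × 81.8 = -12.26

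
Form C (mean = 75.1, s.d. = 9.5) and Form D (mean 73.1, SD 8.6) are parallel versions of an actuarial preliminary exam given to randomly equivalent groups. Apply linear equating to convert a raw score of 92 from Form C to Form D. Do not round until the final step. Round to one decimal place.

Linear equating: y = (SD_Y/SD_X)(x − M_X) + M_Y
y = (8.6/9.5)(92 − 75.1) + 73.1
y = 0.905263 × 16.9 + 73.1 = 15.2989 + 73.1 = 88.4

88.4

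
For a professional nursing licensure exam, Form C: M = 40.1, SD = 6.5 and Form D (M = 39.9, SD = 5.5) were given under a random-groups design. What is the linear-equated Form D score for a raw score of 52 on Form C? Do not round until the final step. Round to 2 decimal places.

Linear equating: y = (SD_Y/SD_X)(x − M_X) + M_Y
y = (5.5/6.5)(52 − 40.1) + 39.9
y = 0.846154 × 11.9 + 39.9 = 10.0692 + 39.9 = 49.97

49.97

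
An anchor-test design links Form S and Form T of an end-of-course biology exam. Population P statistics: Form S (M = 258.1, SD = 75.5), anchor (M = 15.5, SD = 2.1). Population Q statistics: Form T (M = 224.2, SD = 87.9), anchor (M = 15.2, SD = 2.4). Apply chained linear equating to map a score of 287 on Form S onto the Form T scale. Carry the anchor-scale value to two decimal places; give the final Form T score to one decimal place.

Form S → anchor (Population P): v = (2.1/75.5)(287 − 258.1) + 15.5 = 16.30
anchor → Form T (Population Q): y = (87.9/2.4)(16.30 − 15.2) + 224.2 = 264.5

264.5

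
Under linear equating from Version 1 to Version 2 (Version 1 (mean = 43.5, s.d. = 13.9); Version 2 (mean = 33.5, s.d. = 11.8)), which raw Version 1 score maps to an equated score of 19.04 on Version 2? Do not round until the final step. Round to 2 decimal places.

26.47

Invert y = (SD_Y/SD_X)(x − M_X) + M_Y:
x = (SD_X/SD_Y)(y − M_Y) + M_X = (13.9/11.8)(19.04 − 33.5) + 43.5
x = 1.177966 × -14.460 + 43.5 = 26.47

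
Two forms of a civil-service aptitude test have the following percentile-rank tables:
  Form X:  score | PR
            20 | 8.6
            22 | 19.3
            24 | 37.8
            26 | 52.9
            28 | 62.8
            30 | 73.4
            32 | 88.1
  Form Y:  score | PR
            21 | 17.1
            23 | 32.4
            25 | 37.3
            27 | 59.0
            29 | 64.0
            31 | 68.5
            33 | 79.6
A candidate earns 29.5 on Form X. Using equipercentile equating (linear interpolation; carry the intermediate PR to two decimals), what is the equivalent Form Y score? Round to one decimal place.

31.4

PR of 29.5 on Form X: 62.8 + (29.5 − 28)/(30 − 28) × (73.4 − 62.8) = 70.75
On Form Y, PR 70.75 falls between score 31 (PR 68.5) and 33 (PR 79.6).
Interpolate: 31 + (70.75 − 68.5)/(79.6 − 68.5) × (33 − 31) = 31.4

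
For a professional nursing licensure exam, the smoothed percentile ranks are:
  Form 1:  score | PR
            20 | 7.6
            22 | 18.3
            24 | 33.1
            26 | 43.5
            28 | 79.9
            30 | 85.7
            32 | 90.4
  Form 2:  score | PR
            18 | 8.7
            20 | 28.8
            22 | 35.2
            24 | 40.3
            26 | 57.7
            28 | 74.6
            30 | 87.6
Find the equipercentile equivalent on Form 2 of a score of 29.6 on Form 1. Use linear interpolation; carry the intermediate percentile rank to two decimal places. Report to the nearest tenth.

29.5

PR of 29.6 on Form 1: 79.9 + (29.6 − 28)/(30 − 28) × (85.7 − 79.9) = 84.54
On Form 2, PR 84.54 falls between score 28 (PR 74.6) and 30 (PR 87.6).
Interpolate: 28 + (84.54 − 74.6)/(87.6 − 74.6) × (30 − 28) = 29.5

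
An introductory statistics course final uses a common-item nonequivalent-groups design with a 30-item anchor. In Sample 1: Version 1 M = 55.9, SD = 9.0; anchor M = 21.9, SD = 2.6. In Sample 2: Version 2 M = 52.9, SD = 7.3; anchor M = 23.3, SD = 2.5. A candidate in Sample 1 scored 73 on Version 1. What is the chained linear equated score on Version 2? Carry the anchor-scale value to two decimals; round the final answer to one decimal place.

63.2

Version 1 → anchor (Sample 1): v = (2.6/9.0)(73 − 55.9) + 21.9 = 26.84
anchor → Version 2 (Sample 2): y = (7.3/2.5)(26.84 − 23.3) + 52.9 = 63.2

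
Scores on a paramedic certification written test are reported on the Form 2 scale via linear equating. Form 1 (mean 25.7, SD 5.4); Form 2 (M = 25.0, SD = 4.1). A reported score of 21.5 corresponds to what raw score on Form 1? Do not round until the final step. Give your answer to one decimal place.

Invert y = (SD_Y/SD_X)(x − M_X) + M_Y:
x = (SD_X/SD_Y)(y − M_Y) + M_X = (5.4/4.1)(21.5 − 25.0) + 25.7
x = 1.317073 × -3.500 + 25.7 = 21.1

21.1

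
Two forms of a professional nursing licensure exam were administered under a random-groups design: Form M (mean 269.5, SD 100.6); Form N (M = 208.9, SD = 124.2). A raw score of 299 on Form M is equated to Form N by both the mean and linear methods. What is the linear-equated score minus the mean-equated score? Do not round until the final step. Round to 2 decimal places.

Mean-equated: 299 + (208.9 − 269.5) = 238.40
Linear-equated: (124.2/100.6)(299 − 269.5) + 208.9 = 245.320
Difference = 245.320 − 238.40 = 6.92

6.92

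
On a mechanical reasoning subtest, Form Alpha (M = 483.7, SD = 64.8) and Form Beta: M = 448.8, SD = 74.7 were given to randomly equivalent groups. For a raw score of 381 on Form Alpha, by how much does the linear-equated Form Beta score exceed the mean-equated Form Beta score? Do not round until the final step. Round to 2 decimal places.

Mean-equated: 381 + (448.8 − 483.7) = 346.10
Linear-equated: (74.7/64.8)(381 − 483.7) + 448.8 = 330.410
Difference = 330.410 − 346.10 = -15.69

-15.69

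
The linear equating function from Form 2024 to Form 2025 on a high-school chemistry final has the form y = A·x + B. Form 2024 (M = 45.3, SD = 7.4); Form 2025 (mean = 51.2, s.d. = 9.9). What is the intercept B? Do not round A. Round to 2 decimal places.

A = SD_Y / SD_X = 9.9 / 7.4 = 1.337838
B = M_Y − A·M_X = 51.2 − 1.337838 × 45.3 = -9.40

-9.40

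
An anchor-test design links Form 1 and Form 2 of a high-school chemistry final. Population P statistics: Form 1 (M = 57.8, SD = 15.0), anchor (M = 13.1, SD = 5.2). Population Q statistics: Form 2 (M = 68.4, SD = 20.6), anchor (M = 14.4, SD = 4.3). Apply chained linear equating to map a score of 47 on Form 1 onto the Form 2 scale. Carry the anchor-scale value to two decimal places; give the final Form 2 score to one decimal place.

44.3

Form 1 → anchor (Population P): v = (5.2/15.0)(47 − 57.8) + 13.1 = 9.36
anchor → Form 2 (Population Q): y = (20.6/4.3)(9.36 − 14.4) + 68.4 = 44.3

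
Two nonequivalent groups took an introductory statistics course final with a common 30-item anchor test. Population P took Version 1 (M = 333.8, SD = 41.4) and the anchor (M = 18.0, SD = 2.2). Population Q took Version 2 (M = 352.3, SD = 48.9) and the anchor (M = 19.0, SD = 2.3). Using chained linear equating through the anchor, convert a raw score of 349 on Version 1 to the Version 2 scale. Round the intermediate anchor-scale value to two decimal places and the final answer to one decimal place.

348.3

Version 1 → anchor (Population P): v = (2.2/41.4)(349 − 333.8) + 18.0 = 18.81
anchor → Version 2 (Population Q): y = (48.9/2.3)(18.81 − 19.0) + 352.3 = 348.3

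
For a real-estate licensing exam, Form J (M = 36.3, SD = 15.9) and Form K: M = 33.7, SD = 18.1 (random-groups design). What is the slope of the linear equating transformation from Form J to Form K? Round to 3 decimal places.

1.138

A = SD_Y / SD_X = 18.1 / 15.9 = 1.138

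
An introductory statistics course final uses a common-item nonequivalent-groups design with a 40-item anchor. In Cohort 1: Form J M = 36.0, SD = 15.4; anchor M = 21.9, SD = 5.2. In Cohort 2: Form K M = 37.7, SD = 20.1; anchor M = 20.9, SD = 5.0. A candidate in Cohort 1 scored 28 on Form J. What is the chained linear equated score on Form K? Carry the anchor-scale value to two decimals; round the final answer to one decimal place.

Form J → anchor (Cohort 1): v = (5.2/15.4)(28 − 36.0) + 21.9 = 19.20
anchor → Form K (Cohort 2): y = (20.1/5.0)(19.20 − 20.9) + 37.7 = 30.9

30.9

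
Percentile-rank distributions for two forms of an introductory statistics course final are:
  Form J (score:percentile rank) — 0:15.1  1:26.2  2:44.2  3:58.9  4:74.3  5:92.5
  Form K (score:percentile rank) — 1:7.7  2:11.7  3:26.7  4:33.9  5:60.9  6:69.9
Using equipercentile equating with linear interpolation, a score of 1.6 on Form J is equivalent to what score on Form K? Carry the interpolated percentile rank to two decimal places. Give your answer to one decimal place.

4.1

PR of 1.6 on Form J: 26.2 + (1.6 − 1)/(2 − 1) × (44.2 − 26.2) = 37.00
On Form K, PR 37.00 falls between score 4 (PR 33.9) and 5 (PR 60.9).
Interpolate: 4 + (37.00 − 33.9)/(60.9 − 33.9) × (5 − 4) = 4.1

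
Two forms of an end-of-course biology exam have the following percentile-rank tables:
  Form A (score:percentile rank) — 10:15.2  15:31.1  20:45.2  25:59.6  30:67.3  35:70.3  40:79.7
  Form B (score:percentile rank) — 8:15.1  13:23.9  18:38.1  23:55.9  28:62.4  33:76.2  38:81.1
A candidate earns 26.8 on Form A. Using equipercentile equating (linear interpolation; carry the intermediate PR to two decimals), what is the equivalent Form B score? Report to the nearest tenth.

28.0

PR of 26.8 on Form A: 59.6 + (26.8 − 25)/(30 − 25) × (67.3 − 59.6) = 62.37
On Form B, PR 62.37 falls between score 23 (PR 55.9) and 28 (PR 62.4).
Interpolate: 23 + (62.37 − 55.9)/(62.4 − 55.9) × (28 − 23) = 28.0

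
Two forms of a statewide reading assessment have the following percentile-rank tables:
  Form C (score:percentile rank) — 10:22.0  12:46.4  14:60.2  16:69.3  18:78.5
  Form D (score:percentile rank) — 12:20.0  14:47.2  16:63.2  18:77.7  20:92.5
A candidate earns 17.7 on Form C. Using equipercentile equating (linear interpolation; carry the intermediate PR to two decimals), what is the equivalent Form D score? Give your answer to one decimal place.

PR of 17.7 on Form C: 69.3 + (17.7 − 16)/(18 − 16) × (78.5 − 69.3) = 77.12
On Form D, PR 77.12 falls between score 16 (PR 63.2) and 18 (PR 77.7).
Interpolate: 16 + (77.12 − 63.2)/(77.7 − 63.2) × (18 − 16) = 17.9

17.9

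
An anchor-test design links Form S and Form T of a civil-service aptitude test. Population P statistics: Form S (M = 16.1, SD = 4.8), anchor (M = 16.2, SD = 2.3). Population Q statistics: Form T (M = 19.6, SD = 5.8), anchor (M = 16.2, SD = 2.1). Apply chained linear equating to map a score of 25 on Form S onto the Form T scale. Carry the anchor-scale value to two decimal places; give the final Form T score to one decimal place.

31.4

Form S → anchor (Population P): v = (2.3/4.8)(25 − 16.1) + 16.2 = 20.46
anchor → Form T (Population Q): y = (5.8/2.1)(20.46 − 16.2) + 19.6 = 31.4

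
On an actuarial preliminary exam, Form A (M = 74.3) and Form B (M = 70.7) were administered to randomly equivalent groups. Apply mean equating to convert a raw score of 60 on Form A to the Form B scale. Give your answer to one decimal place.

56.4

Mean equating: y = x + (M_Y − M_X) = 60 + (70.7 − 74.3) = 56.4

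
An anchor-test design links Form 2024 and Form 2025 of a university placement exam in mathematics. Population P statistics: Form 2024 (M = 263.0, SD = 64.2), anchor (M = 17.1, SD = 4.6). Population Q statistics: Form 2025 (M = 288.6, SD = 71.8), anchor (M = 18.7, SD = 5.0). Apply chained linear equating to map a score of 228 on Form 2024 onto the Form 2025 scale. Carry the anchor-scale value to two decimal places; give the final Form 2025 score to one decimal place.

Form 2024 → anchor (Population P): v = (4.6/64.2)(228 − 263.0) + 17.1 = 14.59
anchor → Form 2025 (Population Q): y = (71.8/5.0)(14.59 − 18.7) + 288.6 = 229.6

229.6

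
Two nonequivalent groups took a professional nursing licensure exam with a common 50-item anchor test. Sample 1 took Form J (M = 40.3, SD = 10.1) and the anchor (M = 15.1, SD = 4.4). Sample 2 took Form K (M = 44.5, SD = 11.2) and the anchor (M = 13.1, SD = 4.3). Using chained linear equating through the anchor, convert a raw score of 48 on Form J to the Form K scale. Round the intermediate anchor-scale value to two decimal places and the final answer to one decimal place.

Form J → anchor (Sample 1): v = (4.4/10.1)(48 − 40.3) + 15.1 = 18.45
anchor → Form K (Sample 2): y = (11.2/4.3)(18.45 − 13.1) + 44.5 = 58.4

58.4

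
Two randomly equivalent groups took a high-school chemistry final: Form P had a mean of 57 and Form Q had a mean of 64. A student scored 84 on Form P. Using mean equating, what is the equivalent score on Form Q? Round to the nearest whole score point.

Mean equating: y = x + (M_Y − M_X) = 84 + (64 − 57) = 91

91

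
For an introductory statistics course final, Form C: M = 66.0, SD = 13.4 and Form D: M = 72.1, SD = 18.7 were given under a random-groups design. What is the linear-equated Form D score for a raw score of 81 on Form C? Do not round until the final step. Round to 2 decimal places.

93.03

Linear equating: y = (SD_Y/SD_X)(x − M_X) + M_Y
y = (18.7/13.4)(81 − 66.0) + 72.1
y = 1.395522 × 15.0 + 72.1 = 20.9328 + 72.1 = 93.03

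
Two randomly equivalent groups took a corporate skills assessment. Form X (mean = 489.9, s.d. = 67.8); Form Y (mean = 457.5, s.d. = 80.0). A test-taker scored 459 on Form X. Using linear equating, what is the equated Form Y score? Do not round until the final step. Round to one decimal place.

421.0

Linear equating: y = (SD_Y/SD_X)(x − M_X) + M_Y
y = (80.0/67.8)(459 − 489.9) + 457.5
y = 1.179941 × -30.9 + 457.5 = -36.4602 + 457.5 = 421.0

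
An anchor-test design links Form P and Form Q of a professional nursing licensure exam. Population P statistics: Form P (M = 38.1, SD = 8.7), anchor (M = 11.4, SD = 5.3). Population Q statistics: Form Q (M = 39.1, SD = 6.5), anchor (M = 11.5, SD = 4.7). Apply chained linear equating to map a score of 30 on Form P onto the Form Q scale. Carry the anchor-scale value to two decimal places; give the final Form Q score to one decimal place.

32.1

Form P → anchor (Population P): v = (5.3/8.7)(30 − 38.1) + 11.4 = 6.47
anchor → Form Q (Population Q): y = (6.5/4.7)(6.47 − 11.5) + 39.1 = 32.1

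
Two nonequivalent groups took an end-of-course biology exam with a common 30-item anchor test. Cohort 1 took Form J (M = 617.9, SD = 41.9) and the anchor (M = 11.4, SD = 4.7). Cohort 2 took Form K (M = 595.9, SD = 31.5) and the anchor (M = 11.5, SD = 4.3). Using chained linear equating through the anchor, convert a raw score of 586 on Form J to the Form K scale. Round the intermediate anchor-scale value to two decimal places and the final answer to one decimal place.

Form J → anchor (Cohort 1): v = (4.7/41.9)(586 − 617.9) + 11.4 = 7.82
anchor → Form K (Cohort 2): y = (31.5/4.3)(7.82 − 11.5) + 595.9 = 568.9

568.9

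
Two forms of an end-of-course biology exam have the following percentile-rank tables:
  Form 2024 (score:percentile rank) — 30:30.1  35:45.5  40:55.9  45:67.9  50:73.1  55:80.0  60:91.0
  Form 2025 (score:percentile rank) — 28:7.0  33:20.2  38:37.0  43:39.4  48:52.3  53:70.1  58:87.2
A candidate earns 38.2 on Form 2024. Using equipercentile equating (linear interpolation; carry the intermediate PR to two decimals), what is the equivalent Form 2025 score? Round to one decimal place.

PR of 38.2 on Form 2024: 45.5 + (38.2 − 35)/(40 − 35) × (55.9 − 45.5) = 52.16
On Form 2025, PR 52.16 falls between score 43 (PR 39.4) and 48 (PR 52.3).
Interpolate: 43 + (52.16 − 39.4)/(52.3 − 39.4) × (48 − 43) = 47.9

47.9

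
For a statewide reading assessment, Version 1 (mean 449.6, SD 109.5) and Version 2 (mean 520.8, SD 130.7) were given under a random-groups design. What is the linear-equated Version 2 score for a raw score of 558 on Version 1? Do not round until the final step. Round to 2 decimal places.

650.19

Linear equating: y = (SD_Y/SD_X)(x − M_X) + M_Y
y = (130.7/109.5)(558 − 449.6) + 520.8
y = 1.193607 × 108.4 + 520.8 = 129.3870 + 520.8 = 650.19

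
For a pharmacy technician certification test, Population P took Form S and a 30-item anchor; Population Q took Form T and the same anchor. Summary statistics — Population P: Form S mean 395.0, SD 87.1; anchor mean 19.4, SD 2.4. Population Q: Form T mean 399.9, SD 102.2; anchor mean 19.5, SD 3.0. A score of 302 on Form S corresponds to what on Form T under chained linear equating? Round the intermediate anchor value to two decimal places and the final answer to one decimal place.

Form S → anchor (Population P): v = (2.4/87.1)(302 − 395.0) + 19.4 = 16.84
anchor → Form T (Population Q): y = (102.2/3.0)(16.84 − 19.5) + 399.9 = 309.3

309.3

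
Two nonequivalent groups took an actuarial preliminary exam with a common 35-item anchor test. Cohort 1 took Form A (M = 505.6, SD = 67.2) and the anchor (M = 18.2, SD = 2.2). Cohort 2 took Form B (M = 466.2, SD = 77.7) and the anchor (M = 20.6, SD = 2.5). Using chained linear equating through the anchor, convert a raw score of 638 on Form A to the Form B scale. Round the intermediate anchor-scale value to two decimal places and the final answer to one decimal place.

526.2

Form A → anchor (Cohort 1): v = (2.2/67.2)(638 − 505.6) + 18.2 = 22.53
anchor → Form B (Cohort 2): y = (77.7/2.5)(22.53 − 20.6) + 466.2 = 526.2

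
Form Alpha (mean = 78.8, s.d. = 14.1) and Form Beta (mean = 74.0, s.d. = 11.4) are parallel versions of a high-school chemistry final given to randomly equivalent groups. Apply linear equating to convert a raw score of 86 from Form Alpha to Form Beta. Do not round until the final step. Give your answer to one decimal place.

Linear equating: y = (SD_Y/SD_X)(x − M_X) + M_Y
y = (11.4/14.1)(86 − 78.8) + 74.0
y = 0.808511 × 7.2 + 74.0 = 5.8213 + 74.0 = 79.8

79.8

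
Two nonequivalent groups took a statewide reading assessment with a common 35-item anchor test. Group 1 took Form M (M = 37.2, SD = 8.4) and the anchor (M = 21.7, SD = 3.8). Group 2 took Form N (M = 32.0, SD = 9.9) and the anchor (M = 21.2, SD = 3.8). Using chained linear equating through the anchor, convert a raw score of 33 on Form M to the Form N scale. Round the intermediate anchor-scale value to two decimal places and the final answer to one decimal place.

28.4

Form M → anchor (Group 1): v = (3.8/8.4)(33 − 37.2) + 21.7 = 19.80
anchor → Form N (Group 2): y = (9.9/3.8)(19.80 − 21.2) + 32.0 = 28.4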